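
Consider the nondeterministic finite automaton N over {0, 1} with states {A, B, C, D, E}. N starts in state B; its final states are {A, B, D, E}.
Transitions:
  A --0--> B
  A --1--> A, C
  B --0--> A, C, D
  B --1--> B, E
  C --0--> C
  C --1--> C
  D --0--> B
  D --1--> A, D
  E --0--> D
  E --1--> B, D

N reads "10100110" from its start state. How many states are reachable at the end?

2

Start: {B}
read 1: {B, E}
read 0: {A, C, D}
read 1: {A, C, D}
read 0: {B, C}
read 0: {A, C, D}
read 1: {A, C, D}
read 1: {A, C, D}
read 0: {B, C}
Final reachable set {B, C} has 2 states.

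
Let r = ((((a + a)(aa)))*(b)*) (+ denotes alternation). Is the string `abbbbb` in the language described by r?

No split of abbbbb into u·v has (((a+a)(aa)))* matching u and (b)* matching v.

no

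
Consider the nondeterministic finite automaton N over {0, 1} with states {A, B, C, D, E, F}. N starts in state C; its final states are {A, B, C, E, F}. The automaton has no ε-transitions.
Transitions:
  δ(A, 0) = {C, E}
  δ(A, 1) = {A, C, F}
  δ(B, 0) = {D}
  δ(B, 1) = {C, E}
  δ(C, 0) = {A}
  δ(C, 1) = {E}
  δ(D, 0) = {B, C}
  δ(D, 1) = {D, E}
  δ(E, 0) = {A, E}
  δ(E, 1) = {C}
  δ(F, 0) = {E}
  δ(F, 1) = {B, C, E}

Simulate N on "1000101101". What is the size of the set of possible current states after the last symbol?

5

Start: {C}
read 1: {E}
read 0: {A, E}
read 0: {A, C, E}
read 0: {A, C, E}
read 1: {A, C, E, F}
read 0: {A, C, E}
read 1: {A, C, E, F}
read 1: {A, B, C, E, F}
read 0: {A, C, D, E}
read 1: {A, C, D, E, F}
Final reachable set {A, C, D, E, F} has 5 states.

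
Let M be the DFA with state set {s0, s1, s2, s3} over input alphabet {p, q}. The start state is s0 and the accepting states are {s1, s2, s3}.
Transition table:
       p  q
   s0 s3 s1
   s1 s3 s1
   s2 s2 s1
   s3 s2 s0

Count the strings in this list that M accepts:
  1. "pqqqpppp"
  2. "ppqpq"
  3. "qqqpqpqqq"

"pqqqpppp": accepted
"ppqpq": rejected
"qqqpqpqqq": accepted

2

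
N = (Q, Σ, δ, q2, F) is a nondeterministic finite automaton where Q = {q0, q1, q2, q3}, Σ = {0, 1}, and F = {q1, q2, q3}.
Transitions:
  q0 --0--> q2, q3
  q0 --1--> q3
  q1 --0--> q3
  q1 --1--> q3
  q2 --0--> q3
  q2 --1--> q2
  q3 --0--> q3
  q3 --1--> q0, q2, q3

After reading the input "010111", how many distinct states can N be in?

Start: {q2}
read 0: {q3}
read 1: {q0, q2, q3}
read 0: {q2, q3}
read 1: {q0, q2, q3}
read 1: {q0, q2, q3}
read 1: {q0, q2, q3}
Final reachable set {q0, q2, q3} has 3 states.

3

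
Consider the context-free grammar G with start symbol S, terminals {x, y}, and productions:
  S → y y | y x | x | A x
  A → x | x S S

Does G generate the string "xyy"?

no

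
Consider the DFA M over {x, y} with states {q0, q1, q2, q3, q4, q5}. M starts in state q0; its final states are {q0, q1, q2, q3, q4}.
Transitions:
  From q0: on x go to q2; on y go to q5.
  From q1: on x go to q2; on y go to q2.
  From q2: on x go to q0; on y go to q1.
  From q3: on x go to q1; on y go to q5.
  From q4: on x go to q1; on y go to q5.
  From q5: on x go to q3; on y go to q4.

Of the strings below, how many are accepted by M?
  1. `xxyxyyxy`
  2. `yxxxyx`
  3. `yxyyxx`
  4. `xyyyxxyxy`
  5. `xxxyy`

4

`xxyxyyxy`: accepted
`yxxxyx`: accepted
`yxyyxx`: accepted
`xyyyxxyxy`: rejected
`xxxyy`: accepted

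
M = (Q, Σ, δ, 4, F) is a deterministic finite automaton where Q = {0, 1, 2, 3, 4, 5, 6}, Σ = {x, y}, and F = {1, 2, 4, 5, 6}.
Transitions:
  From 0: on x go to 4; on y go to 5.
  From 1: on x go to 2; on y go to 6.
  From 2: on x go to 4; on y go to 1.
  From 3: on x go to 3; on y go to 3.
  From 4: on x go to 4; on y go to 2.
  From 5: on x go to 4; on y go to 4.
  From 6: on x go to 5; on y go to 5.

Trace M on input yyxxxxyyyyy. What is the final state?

4 --y--> 2
2 --y--> 1
1 --x--> 2
2 --x--> 4
4 --x--> 4
4 --x--> 4
4 --y--> 2
2 --y--> 1
1 --y--> 6
6 --y--> 5
5 --y--> 4

4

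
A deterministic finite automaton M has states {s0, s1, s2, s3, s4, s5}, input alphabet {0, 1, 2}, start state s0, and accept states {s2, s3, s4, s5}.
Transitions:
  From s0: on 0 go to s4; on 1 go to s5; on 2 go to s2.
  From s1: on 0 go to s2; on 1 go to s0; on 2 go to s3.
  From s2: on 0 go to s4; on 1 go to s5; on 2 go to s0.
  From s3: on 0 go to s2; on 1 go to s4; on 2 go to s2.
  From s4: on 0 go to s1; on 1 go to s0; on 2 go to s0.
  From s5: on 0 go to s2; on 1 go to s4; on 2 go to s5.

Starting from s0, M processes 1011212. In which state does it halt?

s5

s0 --1--> s5
s5 --0--> s2
s2 --1--> s5
s5 --1--> s4
s4 --2--> s0
s0 --1--> s5
s5 --2--> s5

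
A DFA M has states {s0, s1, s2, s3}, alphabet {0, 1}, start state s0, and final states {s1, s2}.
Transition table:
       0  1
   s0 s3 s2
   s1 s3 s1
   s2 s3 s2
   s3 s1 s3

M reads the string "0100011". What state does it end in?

s0 --0--> s3
s3 --1--> s3
s3 --0--> s1
s1 --0--> s3
s3 --0--> s1
s1 --1--> s1
s1 --1--> s1

s1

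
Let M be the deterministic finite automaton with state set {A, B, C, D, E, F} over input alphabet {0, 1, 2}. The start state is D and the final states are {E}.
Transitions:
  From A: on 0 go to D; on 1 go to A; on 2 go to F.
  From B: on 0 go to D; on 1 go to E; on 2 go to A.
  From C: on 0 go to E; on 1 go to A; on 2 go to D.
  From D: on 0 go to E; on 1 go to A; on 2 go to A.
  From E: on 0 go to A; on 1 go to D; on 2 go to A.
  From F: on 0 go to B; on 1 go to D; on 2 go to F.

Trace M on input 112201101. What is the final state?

D

D --1--> A
A --1--> A
A --2--> F
F --2--> F
F --0--> B
B --1--> E
E --1--> D
D --0--> E
E --1--> D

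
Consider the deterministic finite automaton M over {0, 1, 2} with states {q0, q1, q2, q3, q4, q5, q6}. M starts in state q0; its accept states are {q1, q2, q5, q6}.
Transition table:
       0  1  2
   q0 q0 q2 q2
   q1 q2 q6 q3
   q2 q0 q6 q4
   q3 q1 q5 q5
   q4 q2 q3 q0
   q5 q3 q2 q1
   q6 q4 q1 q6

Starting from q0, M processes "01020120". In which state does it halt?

q0 --0--> q0
q0 --1--> q2
q2 --0--> q0
q0 --2--> q2
q2 --0--> q0
q0 --1--> q2
q2 --2--> q4
q4 --0--> q2

q2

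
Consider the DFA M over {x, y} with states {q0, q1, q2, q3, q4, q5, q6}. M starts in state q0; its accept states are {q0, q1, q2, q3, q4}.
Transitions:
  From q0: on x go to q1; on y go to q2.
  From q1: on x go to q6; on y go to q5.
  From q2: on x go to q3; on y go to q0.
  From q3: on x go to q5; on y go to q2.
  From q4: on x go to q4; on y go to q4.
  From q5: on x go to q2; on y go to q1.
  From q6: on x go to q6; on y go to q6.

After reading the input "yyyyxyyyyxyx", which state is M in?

q6

q0 --y--> q2
q2 --y--> q0
q0 --y--> q2
q2 --y--> q0
q0 --x--> q1
q1 --y--> q5
q5 --y--> q1
q1 --y--> q5
q5 --y--> q1
q1 --x--> q6
q6 --y--> q6
q6 --x--> q6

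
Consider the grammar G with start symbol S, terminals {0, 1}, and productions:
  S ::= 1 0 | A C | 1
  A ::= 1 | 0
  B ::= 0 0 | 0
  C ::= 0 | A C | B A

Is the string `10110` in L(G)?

yes

S ⇒ AC ⇒ 1C ⇒ 1AC ⇒ 10C ⇒ 10AC ⇒ 101C ⇒ 101AC ⇒ 1011C ⇒ 10110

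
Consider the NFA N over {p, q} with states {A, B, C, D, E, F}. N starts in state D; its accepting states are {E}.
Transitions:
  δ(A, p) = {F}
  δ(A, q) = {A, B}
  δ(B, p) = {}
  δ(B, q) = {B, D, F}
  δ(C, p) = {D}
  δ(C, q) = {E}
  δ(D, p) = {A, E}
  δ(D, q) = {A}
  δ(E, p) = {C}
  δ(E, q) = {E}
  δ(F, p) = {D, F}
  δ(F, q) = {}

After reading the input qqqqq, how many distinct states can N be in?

4

Start: {D}
read q: {A}
read q: {A, B}
read q: {A, B, D, F}
read q: {A, B, D, F}
read q: {A, B, D, F}
Final reachable set {A, B, D, F} has 4 states.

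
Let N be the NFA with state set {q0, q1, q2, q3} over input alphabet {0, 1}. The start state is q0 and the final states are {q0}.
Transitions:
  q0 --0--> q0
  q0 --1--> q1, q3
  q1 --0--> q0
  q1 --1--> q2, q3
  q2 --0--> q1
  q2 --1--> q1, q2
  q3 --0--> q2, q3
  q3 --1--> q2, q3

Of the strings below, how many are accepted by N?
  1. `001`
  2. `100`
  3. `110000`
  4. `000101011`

`001`: rejected
`100`: accepted
`110000`: accepted
`000101011`: rejected

2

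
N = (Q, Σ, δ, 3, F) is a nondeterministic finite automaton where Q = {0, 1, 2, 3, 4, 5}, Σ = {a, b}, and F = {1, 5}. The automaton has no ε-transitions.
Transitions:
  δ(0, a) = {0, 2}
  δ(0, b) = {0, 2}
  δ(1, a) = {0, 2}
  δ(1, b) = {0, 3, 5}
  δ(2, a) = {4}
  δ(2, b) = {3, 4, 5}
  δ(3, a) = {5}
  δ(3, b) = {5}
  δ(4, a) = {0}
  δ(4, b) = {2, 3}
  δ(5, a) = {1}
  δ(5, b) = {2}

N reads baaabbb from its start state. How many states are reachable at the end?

Start: {3}
read b: {5}
read a: {1}
read a: {0, 2}
read a: {0, 2, 4}
read b: {0, 2, 3, 4, 5}
read b: {0, 2, 3, 4, 5}
read b: {0, 2, 3, 4, 5}
Final reachable set {0, 2, 3, 4, 5} has 5 states.

5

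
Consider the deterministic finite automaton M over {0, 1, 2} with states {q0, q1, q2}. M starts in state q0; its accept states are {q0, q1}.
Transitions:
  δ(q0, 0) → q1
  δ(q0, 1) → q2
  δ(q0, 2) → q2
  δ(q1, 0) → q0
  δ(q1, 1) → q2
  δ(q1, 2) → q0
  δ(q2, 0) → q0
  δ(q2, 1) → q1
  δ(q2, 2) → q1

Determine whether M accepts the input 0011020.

q0 --0--> q1
q1 --0--> q0
q0 --1--> q2
q2 --1--> q1
q1 --0--> q0
q0 --2--> q2
q2 --0--> q0
End in state q0, which is an accepting state.

accepted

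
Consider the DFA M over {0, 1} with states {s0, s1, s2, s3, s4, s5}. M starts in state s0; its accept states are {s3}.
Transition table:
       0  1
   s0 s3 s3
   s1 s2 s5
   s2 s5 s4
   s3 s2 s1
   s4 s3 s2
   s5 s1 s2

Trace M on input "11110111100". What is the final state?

s0 --1--> s3
s3 --1--> s1
s1 --1--> s5
s5 --1--> s2
s2 --0--> s5
s5 --1--> s2
s2 --1--> s4
s4 --1--> s2
s2 --1--> s4
s4 --0--> s3
s3 --0--> s2

s2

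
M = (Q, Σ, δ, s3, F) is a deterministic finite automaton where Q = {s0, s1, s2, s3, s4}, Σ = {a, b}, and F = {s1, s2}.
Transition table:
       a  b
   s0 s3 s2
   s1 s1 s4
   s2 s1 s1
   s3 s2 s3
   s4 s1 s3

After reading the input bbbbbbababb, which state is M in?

s3

s3 --b--> s3
s3 --b--> s3
s3 --b--> s3
s3 --b--> s3
s3 --b--> s3
s3 --b--> s3
s3 --a--> s2
s2 --b--> s1
s1 --a--> s1
s1 --b--> s4
s4 --b--> s3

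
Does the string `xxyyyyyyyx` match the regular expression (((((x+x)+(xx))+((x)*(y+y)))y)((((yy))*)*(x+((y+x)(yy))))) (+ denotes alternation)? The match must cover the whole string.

Split as xxy·yyyyyyx: ((((x+x)+(xx))+((x)*(y+y)))y) matches xxy and ((((yy))*)*(x+((y+x)(yy)))) matches yyyyyyx.

yes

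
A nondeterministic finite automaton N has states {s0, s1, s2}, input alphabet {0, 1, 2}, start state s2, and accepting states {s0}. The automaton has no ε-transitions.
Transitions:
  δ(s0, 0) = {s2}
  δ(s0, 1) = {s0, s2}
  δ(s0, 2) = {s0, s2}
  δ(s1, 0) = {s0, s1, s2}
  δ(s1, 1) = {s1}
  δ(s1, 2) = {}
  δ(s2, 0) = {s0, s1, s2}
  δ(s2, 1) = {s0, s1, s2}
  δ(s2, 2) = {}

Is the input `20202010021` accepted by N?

rejected

Start: {s2}
read 2: {}
The reachable set is empty and stays empty for the remaining 10 symbols.
Reachable ∩ accepting = {} — empty.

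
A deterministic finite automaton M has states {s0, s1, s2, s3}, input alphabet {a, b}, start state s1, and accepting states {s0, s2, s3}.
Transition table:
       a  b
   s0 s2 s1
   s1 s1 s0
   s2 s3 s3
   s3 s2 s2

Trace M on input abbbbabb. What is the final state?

s1 --a--> s1
s1 --b--> s0
s0 --b--> s1
s1 --b--> s0
s0 --b--> s1
s1 --a--> s1
s1 --b--> s0
s0 --b--> s1

s1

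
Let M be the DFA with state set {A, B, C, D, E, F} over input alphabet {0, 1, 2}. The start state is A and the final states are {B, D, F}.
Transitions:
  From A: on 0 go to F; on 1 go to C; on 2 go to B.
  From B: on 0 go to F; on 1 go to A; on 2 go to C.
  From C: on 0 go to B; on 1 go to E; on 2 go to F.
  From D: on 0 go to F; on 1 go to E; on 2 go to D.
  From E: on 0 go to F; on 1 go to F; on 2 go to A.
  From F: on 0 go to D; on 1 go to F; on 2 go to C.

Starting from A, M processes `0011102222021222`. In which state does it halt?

A --0--> F
F --0--> D
D --1--> E
E --1--> F
F --1--> F
F --0--> D
D --2--> D
D --2--> D
D --2--> D
D --2--> D
D --0--> F
F --2--> C
C --1--> E
E --2--> A
A --2--> B
B --2--> C

C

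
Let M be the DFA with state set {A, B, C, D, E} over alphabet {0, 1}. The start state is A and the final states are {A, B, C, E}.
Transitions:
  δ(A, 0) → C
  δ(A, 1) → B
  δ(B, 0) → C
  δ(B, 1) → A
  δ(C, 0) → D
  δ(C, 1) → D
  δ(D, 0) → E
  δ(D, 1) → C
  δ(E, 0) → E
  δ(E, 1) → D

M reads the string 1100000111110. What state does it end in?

E

A --1--> B
B --1--> A
A --0--> C
C --0--> D
D --0--> E
E --0--> E
E --0--> E
E --1--> D
D --1--> C
C --1--> D
D --1--> C
C --1--> D
D --0--> E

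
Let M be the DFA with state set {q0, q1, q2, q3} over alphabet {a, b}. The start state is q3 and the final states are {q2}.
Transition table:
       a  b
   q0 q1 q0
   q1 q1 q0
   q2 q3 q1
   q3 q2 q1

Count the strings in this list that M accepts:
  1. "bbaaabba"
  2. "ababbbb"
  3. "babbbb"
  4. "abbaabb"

0

"bbaaabba": rejected
"ababbbb": rejected
"babbbb": rejected
"abbaabb": rejected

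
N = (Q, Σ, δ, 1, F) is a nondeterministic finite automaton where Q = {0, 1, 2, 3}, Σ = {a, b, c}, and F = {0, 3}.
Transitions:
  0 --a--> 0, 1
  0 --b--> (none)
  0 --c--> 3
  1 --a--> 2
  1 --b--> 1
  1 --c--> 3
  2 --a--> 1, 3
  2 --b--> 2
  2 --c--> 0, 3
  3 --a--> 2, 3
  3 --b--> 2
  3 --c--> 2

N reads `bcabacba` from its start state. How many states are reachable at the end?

2

Start: {1}
read b: {1}
read c: {3}
read a: {2, 3}
read b: {2}
read a: {1, 3}
read c: {2, 3}
read b: {2}
read a: {1, 3}
Final reachable set {1, 3} has 2 states.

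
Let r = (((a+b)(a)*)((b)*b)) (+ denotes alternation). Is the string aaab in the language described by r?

Split as aaa·b: ((a+b)(a)*) matches aaa and ((b)*b) matches b.

yes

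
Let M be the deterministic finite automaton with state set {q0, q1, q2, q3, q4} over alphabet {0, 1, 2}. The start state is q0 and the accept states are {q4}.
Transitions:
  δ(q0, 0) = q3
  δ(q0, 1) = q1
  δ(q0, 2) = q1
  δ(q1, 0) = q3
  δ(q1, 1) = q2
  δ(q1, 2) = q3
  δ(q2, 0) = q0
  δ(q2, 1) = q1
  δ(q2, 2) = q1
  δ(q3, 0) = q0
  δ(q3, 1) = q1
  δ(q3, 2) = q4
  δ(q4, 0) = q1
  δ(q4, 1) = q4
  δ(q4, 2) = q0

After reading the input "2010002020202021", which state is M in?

q1

q0 --2--> q1
q1 --0--> q3
q3 --1--> q1
q1 --0--> q3
q3 --0--> q0
q0 --0--> q3
q3 --2--> q4
q4 --0--> q1
q1 --2--> q3
q3 --0--> q0
q0 --2--> q1
q1 --0--> q3
q3 --2--> q4
q4 --0--> q1
q1 --2--> q3
q3 --1--> q1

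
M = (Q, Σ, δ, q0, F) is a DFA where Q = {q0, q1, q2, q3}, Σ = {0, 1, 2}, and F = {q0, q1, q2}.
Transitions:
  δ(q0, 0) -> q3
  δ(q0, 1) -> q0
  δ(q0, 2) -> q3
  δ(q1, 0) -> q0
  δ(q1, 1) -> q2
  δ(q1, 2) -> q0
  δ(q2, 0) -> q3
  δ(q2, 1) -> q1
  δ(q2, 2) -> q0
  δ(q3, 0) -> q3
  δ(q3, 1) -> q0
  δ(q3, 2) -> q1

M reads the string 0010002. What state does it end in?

q1

q0 --0--> q3
q3 --0--> q3
q3 --1--> q0
q0 --0--> q3
q3 --0--> q3
q3 --0--> q3
q3 --2--> q1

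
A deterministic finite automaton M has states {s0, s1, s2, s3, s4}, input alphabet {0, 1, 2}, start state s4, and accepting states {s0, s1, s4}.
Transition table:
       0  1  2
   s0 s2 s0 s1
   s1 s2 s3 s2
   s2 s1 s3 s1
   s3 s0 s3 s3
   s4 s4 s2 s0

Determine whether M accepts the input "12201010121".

rejected

s4 --1--> s2
s2 --2--> s1
s1 --2--> s2
s2 --0--> s1
s1 --1--> s3
s3 --0--> s0
s0 --1--> s0
s0 --0--> s2
s2 --1--> s3
s3 --2--> s3
s3 --1--> s3
End in state s3, which is not an accepting state.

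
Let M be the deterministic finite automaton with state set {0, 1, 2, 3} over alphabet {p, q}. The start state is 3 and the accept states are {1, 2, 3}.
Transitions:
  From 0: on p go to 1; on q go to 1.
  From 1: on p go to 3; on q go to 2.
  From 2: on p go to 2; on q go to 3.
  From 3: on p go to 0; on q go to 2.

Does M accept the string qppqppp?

3 --q--> 2
2 --p--> 2
2 --p--> 2
2 --q--> 3
3 --p--> 0
0 --p--> 1
1 --p--> 3
End in state 3, which is an accepting state.

accepted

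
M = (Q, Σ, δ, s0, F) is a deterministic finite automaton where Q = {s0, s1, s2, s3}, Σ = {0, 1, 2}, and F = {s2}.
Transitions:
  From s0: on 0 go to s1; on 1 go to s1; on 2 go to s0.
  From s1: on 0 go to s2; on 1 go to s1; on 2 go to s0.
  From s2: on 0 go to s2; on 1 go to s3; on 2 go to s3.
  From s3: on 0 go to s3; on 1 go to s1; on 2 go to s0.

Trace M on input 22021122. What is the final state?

s0 --2--> s0
s0 --2--> s0
s0 --0--> s1
s1 --2--> s0
s0 --1--> s1
s1 --1--> s1
s1 --2--> s0
s0 --2--> s0

s0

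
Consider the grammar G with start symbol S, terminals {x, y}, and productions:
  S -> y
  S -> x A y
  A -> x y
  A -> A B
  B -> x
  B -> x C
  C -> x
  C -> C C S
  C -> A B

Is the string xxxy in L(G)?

no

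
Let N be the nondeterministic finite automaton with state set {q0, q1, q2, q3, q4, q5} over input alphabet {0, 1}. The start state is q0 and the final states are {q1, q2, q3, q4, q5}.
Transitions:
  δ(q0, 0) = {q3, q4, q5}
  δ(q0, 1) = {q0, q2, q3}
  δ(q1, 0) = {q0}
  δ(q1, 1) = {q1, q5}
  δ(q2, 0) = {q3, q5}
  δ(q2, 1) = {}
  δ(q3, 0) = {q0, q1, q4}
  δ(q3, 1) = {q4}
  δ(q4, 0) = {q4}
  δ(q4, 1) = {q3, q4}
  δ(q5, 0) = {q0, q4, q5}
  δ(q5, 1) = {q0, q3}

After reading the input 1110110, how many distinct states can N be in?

Start: {q0}
read 1: {q0, q2, q3}
read 1: {q0, q2, q3, q4}
read 1: {q0, q2, q3, q4}
read 0: {q0, q1, q3, q4, q5}
read 1: {q0, q1, q2, q3, q4, q5}
read 1: {q0, q1, q2, q3, q4, q5}
read 0: {q0, q1, q3, q4, q5}
Final reachable set {q0, q1, q3, q4, q5} has 5 states.

5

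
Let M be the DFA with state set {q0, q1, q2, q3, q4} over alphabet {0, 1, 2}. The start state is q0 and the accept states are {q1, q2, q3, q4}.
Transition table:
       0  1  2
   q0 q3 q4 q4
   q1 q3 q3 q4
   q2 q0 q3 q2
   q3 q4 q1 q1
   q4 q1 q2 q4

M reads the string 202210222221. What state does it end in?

q2

q0 --2--> q4
q4 --0--> q1
q1 --2--> q4
q4 --2--> q4
q4 --1--> q2
q2 --0--> q0
q0 --2--> q4
q4 --2--> q4
q4 --2--> q4
q4 --2--> q4
q4 --2--> q4
q4 --1--> q2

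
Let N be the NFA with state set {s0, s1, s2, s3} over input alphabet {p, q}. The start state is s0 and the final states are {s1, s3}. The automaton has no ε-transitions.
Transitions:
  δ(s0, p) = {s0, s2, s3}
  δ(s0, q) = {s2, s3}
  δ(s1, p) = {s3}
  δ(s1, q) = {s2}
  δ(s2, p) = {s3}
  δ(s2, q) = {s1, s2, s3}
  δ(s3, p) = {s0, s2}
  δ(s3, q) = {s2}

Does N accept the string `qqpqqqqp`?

Start: {s0}
read q: {s2, s3}
read q: {s1, s2, s3}
read p: {s0, s2, s3}
read q: {s1, s2, s3}
read q: {s1, s2, s3}
read q: {s1, s2, s3}
read q: {s1, s2, s3}
read p: {s0, s2, s3}
Reachable ∩ accepting = {s3} — nonempty.

accepted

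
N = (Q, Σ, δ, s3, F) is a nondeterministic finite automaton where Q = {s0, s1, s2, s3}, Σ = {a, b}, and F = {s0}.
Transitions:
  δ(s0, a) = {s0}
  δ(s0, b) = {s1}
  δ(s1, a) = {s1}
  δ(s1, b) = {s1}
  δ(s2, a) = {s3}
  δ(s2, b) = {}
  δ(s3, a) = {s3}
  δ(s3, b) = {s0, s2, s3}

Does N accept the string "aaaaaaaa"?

Start: {s3}
read a: {s3}
read a: {s3}
read a: {s3}
read a: {s3}
read a: {s3}
read a: {s3}
read a: {s3}
read a: {s3}
Reachable ∩ accepting = {} — empty.

rejected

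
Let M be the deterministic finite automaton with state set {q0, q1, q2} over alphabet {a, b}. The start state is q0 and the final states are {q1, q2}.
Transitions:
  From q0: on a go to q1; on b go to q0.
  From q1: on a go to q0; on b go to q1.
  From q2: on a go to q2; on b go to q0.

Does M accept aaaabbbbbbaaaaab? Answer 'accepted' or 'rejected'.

accepted

q0 --a--> q1
q1 --a--> q0
q0 --a--> q1
q1 --a--> q0
q0 --b--> q0
q0 --b--> q0
q0 --b--> q0
q0 --b--> q0
q0 --b--> q0
q0 --b--> q0
q0 --a--> q1
q1 --a--> q0
q0 --a--> q1
q1 --a--> q0
q0 --a--> q1
q1 --b--> q1
End in state q1, which is an accepting state.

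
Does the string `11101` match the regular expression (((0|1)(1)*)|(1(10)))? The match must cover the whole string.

no

Neither ((0|1)(1)*) nor (1(10)) matches 11101.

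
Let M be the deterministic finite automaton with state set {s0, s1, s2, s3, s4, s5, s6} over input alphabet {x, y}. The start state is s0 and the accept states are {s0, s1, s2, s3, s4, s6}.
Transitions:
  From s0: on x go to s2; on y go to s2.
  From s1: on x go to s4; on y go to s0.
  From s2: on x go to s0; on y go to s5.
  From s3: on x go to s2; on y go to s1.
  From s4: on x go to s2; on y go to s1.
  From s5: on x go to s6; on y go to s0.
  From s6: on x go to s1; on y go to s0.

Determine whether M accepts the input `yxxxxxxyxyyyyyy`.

rejected

s0 --y--> s2
s2 --x--> s0
s0 --x--> s2
s2 --x--> s0
s0 --x--> s2
s2 --x--> s0
s0 --x--> s2
s2 --y--> s5
s5 --x--> s6
s6 --y--> s0
s0 --y--> s2
s2 --y--> s5
s5 --y--> s0
s0 --y--> s2
s2 --y--> s5
End in state s5, which is not an accepting state.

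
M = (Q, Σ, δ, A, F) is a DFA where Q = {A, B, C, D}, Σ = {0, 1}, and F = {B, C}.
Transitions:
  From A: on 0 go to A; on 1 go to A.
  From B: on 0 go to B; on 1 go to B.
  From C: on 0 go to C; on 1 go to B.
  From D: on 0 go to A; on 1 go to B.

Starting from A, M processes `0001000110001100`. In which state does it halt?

A

A --0--> A
A --0--> A
A --0--> A
A --1--> A
A --0--> A
A --0--> A
A --0--> A
A --1--> A
A --1--> A
A --0--> A
A --0--> A
A --0--> A
A --1--> A
A --1--> A
A --0--> A
A --0--> A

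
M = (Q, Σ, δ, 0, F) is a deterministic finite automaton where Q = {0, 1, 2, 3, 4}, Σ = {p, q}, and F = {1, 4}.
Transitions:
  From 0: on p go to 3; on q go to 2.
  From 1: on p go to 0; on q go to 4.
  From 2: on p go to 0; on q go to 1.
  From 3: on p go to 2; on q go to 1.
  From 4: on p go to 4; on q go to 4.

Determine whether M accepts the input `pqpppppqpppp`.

0 --p--> 3
3 --q--> 1
1 --p--> 0
0 --p--> 3
3 --p--> 2
2 --p--> 0
0 --p--> 3
3 --q--> 1
1 --p--> 0
0 --p--> 3
3 --p--> 2
2 --p--> 0
End in state 0, which is not an accepting state.

rejected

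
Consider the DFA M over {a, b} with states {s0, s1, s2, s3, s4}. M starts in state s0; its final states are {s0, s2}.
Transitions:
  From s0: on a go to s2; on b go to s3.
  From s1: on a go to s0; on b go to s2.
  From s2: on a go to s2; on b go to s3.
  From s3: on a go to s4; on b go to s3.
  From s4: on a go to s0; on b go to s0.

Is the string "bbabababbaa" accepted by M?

accepted

s0 --b--> s3
s3 --b--> s3
s3 --a--> s4
s4 --b--> s0
s0 --a--> s2
s2 --b--> s3
s3 --a--> s4
s4 --b--> s0
s0 --b--> s3
s3 --a--> s4
s4 --a--> s0
End in state s0, which is an accepting state.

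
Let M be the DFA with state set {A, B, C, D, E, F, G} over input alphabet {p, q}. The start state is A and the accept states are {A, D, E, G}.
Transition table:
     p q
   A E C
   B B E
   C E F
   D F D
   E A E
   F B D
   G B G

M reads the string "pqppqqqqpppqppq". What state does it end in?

C

A --p--> E
E --q--> E
E --p--> A
A --p--> E
E --q--> E
E --q--> E
E --q--> E
E --q--> E
E --p--> A
A --p--> E
E --p--> A
A --q--> C
C --p--> E
E --p--> A
A --q--> C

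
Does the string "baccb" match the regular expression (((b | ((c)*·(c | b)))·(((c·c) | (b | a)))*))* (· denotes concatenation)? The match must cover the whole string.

Split into 4 pieces ba · c · c · b; each matches ((b|((c)*·(c|b)))·(((c·c)|(b|a)))*).

yes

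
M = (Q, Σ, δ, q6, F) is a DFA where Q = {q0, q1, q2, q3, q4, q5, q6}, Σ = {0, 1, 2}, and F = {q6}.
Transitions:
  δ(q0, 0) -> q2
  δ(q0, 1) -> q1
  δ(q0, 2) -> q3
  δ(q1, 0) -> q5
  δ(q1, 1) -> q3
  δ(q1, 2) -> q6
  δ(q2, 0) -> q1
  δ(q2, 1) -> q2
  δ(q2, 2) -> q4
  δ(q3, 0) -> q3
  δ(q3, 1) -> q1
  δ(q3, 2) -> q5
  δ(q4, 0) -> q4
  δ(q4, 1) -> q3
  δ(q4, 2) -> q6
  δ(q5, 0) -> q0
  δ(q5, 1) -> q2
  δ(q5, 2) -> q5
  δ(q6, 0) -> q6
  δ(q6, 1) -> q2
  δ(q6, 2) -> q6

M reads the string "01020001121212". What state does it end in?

q4

q6 --0--> q6
q6 --1--> q2
q2 --0--> q1
q1 --2--> q6
q6 --0--> q6
q6 --0--> q6
q6 --0--> q6
q6 --1--> q2
q2 --1--> q2
q2 --2--> q4
q4 --1--> q3
q3 --2--> q5
q5 --1--> q2
q2 --2--> q4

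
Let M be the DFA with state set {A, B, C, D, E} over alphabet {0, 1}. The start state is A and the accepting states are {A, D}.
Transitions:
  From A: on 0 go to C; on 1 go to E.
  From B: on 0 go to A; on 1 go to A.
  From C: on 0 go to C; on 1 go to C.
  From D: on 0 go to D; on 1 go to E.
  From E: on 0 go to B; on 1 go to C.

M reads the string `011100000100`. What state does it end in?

A --0--> C
C --1--> C
C --1--> C
C --1--> C
C --0--> C
C --0--> C
C --0--> C
C --0--> C
C --0--> C
C --1--> C
C --0--> C
C --0--> C

C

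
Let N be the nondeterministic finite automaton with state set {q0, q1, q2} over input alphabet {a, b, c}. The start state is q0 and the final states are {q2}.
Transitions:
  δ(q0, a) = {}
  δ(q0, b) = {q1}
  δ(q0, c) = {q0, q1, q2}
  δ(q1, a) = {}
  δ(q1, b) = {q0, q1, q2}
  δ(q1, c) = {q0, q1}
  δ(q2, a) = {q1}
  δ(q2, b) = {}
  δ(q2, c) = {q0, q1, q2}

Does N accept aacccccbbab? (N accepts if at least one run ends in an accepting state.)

rejected

Start: {q0}
read a: {}
The reachable set is empty and stays empty for the remaining 10 symbols.
Reachable ∩ accepting = {} — empty.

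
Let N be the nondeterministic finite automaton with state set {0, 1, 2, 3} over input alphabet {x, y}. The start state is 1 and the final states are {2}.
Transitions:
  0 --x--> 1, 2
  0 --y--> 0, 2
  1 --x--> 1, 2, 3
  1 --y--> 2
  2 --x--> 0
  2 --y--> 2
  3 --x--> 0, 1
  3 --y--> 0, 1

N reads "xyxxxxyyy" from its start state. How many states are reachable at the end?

Start: {1}
read x: {1, 2, 3}
read y: {0, 1, 2}
read x: {0, 1, 2, 3}
read x: {0, 1, 2, 3}
read x: {0, 1, 2, 3}
read x: {0, 1, 2, 3}
read y: {0, 1, 2}
read y: {0, 2}
read y: {0, 2}
Final reachable set {0, 2} has 2 states.

2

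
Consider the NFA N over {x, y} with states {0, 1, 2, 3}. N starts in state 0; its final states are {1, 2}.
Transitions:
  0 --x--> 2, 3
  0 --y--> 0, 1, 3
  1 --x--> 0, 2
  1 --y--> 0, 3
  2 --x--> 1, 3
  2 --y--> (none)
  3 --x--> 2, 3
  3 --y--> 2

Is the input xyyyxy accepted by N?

Start: {0}
read x: {2, 3}
read y: {2}
read y: {}
The reachable set is empty and stays empty for the remaining 3 symbols.
Reachable ∩ accepting = {} — empty.

rejected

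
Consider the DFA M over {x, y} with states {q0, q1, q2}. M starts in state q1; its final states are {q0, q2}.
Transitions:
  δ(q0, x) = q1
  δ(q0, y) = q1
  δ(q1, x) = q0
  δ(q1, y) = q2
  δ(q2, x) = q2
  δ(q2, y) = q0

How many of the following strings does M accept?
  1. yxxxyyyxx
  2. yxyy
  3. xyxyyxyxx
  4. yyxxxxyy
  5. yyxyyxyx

4

yxxxyyyxx: accepted
yxyy: rejected
xyxyyxyxx: accepted
yyxxxxyy: accepted
yyxyyxyx: accepted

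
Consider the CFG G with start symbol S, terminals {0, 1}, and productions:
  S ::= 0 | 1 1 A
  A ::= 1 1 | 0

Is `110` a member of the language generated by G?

yes

S ⇒ 11A ⇒ 110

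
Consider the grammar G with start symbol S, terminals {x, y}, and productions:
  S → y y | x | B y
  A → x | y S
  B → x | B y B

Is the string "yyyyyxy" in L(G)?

no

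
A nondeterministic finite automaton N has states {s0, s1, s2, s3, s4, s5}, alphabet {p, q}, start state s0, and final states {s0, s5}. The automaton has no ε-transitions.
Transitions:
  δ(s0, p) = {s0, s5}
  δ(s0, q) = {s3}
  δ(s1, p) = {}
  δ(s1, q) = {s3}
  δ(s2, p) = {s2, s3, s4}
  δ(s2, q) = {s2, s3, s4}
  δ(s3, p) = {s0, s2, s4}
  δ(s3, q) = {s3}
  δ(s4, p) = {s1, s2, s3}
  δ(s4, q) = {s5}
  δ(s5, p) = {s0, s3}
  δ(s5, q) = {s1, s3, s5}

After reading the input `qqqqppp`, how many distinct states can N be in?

6

Start: {s0}
read q: {s3}
read q: {s3}
read q: {s3}
read q: {s3}
read p: {s0, s2, s4}
read p: {s0, s1, s2, s3, s4, s5}
read p: {s0, s1, s2, s3, s4, s5}
Final reachable set {s0, s1, s2, s3, s4, s5} has 6 states.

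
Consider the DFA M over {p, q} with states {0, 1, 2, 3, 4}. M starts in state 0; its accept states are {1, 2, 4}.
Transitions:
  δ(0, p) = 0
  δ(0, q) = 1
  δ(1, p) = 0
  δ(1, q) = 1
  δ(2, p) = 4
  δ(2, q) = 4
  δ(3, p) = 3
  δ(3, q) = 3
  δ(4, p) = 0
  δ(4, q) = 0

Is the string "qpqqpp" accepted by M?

rejected

0 --q--> 1
1 --p--> 0
0 --q--> 1
1 --q--> 1
1 --p--> 0
0 --p--> 0
End in state 0, which is not an accepting state.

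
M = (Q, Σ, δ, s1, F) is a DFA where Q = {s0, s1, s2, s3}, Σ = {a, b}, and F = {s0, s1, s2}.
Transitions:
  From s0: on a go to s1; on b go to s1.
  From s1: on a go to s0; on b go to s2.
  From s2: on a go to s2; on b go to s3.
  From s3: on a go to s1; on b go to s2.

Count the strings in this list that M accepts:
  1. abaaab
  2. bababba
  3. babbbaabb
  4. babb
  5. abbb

abaaab: accepted
bababba: accepted
babbbaabb: accepted
babb: accepted
abbb: rejected

4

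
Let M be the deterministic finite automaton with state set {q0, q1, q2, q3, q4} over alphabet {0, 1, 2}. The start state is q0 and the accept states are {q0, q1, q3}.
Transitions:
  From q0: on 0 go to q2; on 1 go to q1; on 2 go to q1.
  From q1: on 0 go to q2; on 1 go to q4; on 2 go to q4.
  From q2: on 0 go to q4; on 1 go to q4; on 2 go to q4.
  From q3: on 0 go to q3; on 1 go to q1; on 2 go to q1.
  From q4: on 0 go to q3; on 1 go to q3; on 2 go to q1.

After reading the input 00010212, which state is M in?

q1

q0 --0--> q2
q2 --0--> q4
q4 --0--> q3
q3 --1--> q1
q1 --0--> q2
q2 --2--> q4
q4 --1--> q3
q3 --2--> q1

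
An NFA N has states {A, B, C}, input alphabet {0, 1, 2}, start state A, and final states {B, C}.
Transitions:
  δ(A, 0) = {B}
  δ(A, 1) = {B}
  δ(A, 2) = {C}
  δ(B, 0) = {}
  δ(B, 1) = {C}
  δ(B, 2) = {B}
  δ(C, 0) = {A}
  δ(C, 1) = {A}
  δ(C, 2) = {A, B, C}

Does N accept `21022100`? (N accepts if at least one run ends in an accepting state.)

accepted

Start: {A}
read 2: {C}
read 1: {A}
read 0: {B}
read 2: {B}
read 2: {B}
read 1: {C}
read 0: {A}
read 0: {B}
Reachable ∩ accepting = {B} — nonempty.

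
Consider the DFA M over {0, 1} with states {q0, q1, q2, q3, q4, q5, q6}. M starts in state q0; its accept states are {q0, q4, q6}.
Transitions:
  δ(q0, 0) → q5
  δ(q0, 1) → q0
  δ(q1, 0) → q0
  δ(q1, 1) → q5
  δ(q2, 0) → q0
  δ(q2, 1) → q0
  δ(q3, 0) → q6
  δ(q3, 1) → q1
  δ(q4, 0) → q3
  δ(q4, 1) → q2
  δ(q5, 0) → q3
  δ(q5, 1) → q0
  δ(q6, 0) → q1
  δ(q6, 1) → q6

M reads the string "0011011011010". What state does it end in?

q0 --0--> q5
q5 --0--> q3
q3 --1--> q1
q1 --1--> q5
q5 --0--> q3
q3 --1--> q1
q1 --1--> q5
q5 --0--> q3
q3 --1--> q1
q1 --1--> q5
q5 --0--> q3
q3 --1--> q1
q1 --0--> q0

q0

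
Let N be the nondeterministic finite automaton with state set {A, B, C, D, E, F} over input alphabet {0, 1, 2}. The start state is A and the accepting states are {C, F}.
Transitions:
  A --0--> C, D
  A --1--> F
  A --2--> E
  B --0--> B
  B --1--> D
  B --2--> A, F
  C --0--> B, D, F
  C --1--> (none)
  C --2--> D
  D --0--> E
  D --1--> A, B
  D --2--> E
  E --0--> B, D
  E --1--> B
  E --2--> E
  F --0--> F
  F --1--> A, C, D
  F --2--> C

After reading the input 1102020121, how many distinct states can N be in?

5

Start: {A}
read 1: {F}
read 1: {A, C, D}
read 0: {B, C, D, E, F}
read 2: {A, C, D, E, F}
read 0: {B, C, D, E, F}
read 2: {A, C, D, E, F}
read 0: {B, C, D, E, F}
read 1: {A, B, C, D}
read 2: {A, D, E, F}
read 1: {A, B, C, D, F}
Final reachable set {A, B, C, D, F} has 5 states.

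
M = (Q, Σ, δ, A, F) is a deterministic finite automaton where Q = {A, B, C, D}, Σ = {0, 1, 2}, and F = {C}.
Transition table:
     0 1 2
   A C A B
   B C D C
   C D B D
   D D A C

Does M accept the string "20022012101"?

A --2--> B
B --0--> C
C --0--> D
D --2--> C
C --2--> D
D --0--> D
D --1--> A
A --2--> B
B --1--> D
D --0--> D
D --1--> A
End in state A, which is not an accepting state.

rejected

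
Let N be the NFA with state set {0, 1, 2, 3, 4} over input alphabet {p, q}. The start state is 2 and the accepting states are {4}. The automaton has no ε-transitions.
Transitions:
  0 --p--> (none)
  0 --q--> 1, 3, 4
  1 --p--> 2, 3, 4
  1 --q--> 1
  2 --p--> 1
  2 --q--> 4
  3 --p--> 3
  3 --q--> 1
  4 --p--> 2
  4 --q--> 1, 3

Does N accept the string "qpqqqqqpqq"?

Start: {2}
read q: {4}
read p: {2}
read q: {4}
read q: {1, 3}
read q: {1}
read q: {1}
read q: {1}
read p: {2, 3, 4}
read q: {1, 3, 4}
read q: {1, 3}
Reachable ∩ accepting = {} — empty.

rejected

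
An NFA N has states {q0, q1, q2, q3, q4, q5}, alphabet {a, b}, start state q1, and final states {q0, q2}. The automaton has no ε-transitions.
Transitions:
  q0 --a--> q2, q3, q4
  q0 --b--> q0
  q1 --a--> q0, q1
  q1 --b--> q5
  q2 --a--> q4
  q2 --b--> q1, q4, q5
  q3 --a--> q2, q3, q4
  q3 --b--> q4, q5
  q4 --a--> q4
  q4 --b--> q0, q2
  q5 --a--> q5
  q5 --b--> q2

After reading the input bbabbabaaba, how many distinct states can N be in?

6

Start: {q1}
read b: {q5}
read b: {q2}
read a: {q4}
read b: {q0, q2}
read b: {q0, q1, q4, q5}
read a: {q0, q1, q2, q3, q4, q5}
read b: {q0, q1, q2, q4, q5}
read a: {q0, q1, q2, q3, q4, q5}
read a: {q0, q1, q2, q3, q4, q5}
read b: {q0, q1, q2, q4, q5}
read a: {q0, q1, q2, q3, q4, q5}
Final reachable set {q0, q1, q2, q3, q4, q5} has 6 states.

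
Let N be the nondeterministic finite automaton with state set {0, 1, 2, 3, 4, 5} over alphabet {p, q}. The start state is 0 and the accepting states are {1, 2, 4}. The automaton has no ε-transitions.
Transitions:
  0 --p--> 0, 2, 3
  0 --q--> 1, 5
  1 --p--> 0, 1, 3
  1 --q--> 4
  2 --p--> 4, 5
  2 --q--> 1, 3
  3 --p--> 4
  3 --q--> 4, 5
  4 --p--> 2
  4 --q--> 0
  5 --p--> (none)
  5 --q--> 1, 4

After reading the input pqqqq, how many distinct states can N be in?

Start: {0}
read p: {0, 2, 3}
read q: {1, 3, 4, 5}
read q: {0, 1, 4, 5}
read q: {0, 1, 4, 5}
read q: {0, 1, 4, 5}
Final reachable set {0, 1, 4, 5} has 4 states.

4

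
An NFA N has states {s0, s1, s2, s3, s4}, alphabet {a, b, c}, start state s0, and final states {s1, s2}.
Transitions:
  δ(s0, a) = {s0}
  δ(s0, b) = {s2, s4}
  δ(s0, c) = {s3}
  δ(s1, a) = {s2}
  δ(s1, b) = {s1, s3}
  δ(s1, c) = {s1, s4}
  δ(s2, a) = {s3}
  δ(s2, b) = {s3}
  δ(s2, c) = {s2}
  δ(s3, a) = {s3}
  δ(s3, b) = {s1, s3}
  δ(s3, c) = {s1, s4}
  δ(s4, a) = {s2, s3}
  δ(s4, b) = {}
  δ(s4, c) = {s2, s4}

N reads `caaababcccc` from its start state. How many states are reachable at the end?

3

Start: {s0}
read c: {s3}
read a: {s3}
read a: {s3}
read a: {s3}
read b: {s1, s3}
read a: {s2, s3}
read b: {s1, s3}
read c: {s1, s4}
read c: {s1, s2, s4}
read c: {s1, s2, s4}
read c: {s1, s2, s4}
Final reachable set {s1, s2, s4} has 3 states.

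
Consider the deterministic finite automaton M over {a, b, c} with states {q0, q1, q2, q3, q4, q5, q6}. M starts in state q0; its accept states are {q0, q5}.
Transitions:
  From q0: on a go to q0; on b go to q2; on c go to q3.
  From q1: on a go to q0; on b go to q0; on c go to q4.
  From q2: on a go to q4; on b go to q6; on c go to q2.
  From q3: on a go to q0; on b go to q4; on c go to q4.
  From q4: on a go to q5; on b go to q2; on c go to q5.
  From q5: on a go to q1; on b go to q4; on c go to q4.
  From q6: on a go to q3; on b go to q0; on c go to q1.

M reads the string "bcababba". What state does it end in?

q3

q0 --b--> q2
q2 --c--> q2
q2 --a--> q4
q4 --b--> q2
q2 --a--> q4
q4 --b--> q2
q2 --b--> q6
q6 --a--> q3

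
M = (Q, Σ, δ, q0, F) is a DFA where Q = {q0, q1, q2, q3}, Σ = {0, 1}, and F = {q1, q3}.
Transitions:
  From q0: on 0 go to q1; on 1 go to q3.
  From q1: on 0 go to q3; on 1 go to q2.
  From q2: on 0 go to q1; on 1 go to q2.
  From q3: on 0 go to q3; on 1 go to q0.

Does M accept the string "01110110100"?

q0 --0--> q1
q1 --1--> q2
q2 --1--> q2
q2 --1--> q2
q2 --0--> q1
q1 --1--> q2
q2 --1--> q2
q2 --0--> q1
q1 --1--> q2
q2 --0--> q1
q1 --0--> q3
End in state q3, which is an accepting state.

accepted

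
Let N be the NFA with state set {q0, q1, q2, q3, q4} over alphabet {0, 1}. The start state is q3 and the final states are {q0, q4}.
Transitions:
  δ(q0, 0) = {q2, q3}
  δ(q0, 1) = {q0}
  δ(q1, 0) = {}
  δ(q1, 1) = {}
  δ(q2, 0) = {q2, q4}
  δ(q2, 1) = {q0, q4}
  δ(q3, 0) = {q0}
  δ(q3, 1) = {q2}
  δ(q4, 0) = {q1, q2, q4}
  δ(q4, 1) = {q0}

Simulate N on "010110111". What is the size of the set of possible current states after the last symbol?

1

Start: {q3}
read 0: {q0}
read 1: {q0}
read 0: {q2, q3}
read 1: {q0, q2, q4}
read 1: {q0, q4}
read 0: {q1, q2, q3, q4}
read 1: {q0, q2, q4}
read 1: {q0, q4}
read 1: {q0}
Final reachable set {q0} has 1 state.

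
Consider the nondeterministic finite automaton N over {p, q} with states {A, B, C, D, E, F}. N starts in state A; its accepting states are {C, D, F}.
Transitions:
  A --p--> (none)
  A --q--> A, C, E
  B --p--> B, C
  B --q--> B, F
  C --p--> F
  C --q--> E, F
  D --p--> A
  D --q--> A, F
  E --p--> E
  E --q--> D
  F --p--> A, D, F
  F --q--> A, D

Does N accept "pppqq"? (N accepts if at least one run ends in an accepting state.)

Start: {A}
read p: {}
The reachable set is empty and stays empty for the remaining 4 symbols.
Reachable ∩ accepting = {} — empty.

rejected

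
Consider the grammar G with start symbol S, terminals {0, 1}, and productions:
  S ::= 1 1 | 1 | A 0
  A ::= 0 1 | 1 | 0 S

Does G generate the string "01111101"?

no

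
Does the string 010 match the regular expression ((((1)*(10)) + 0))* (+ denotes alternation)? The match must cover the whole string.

yes

Split into 2 pieces 0 · 10; each matches (((1)*(10))+0).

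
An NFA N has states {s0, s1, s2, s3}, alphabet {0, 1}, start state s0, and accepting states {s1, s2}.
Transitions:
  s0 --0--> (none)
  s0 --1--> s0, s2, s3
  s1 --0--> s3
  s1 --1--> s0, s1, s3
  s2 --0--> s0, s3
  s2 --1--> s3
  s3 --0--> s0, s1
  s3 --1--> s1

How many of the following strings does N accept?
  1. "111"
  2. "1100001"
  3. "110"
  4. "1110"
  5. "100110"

"111": accepted
"1100001": accepted
"110": accepted
"1110": accepted
"100110": accepted

5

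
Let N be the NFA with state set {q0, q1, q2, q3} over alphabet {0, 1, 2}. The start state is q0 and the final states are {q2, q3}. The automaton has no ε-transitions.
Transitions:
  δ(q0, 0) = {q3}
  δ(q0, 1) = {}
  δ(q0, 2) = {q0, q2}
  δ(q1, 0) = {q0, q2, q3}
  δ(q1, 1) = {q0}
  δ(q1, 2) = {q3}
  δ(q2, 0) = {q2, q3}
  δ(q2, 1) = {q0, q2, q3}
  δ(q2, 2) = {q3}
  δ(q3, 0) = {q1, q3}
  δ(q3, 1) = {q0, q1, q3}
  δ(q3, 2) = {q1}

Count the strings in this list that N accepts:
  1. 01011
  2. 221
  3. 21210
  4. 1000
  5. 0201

4

01011: accepted
221: accepted
21210: accepted
1000: rejected
0201: accepted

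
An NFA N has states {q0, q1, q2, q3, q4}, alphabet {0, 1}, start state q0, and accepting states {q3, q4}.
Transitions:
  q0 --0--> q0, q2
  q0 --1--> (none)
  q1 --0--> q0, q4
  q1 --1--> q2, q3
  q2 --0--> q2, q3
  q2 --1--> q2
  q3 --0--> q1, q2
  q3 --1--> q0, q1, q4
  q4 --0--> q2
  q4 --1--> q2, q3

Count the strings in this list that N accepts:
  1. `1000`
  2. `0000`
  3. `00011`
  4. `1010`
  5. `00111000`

3

`1000`: rejected
`0000`: accepted
`00011`: accepted
`1010`: rejected
`00111000`: accepted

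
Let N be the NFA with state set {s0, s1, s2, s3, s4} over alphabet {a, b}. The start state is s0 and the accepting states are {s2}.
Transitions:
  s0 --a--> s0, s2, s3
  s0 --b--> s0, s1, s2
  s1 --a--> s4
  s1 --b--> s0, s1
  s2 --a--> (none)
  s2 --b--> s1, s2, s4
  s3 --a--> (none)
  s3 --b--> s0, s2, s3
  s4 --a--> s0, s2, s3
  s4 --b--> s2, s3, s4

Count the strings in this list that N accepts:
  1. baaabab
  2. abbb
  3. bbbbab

3

baaabab: accepted
abbb: accepted
bbbbab: accepted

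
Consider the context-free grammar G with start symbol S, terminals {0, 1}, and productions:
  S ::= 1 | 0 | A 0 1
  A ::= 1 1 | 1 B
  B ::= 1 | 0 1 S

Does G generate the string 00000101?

no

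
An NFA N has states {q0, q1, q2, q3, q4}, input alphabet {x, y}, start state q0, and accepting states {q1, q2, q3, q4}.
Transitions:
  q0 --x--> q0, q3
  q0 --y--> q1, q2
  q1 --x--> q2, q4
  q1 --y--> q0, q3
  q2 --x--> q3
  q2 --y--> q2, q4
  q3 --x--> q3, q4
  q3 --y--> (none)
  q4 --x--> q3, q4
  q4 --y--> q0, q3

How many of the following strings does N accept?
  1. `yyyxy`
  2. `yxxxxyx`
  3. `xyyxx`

`yyyxy`: accepted
`yxxxxyx`: accepted
`xyyxx`: accepted

3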